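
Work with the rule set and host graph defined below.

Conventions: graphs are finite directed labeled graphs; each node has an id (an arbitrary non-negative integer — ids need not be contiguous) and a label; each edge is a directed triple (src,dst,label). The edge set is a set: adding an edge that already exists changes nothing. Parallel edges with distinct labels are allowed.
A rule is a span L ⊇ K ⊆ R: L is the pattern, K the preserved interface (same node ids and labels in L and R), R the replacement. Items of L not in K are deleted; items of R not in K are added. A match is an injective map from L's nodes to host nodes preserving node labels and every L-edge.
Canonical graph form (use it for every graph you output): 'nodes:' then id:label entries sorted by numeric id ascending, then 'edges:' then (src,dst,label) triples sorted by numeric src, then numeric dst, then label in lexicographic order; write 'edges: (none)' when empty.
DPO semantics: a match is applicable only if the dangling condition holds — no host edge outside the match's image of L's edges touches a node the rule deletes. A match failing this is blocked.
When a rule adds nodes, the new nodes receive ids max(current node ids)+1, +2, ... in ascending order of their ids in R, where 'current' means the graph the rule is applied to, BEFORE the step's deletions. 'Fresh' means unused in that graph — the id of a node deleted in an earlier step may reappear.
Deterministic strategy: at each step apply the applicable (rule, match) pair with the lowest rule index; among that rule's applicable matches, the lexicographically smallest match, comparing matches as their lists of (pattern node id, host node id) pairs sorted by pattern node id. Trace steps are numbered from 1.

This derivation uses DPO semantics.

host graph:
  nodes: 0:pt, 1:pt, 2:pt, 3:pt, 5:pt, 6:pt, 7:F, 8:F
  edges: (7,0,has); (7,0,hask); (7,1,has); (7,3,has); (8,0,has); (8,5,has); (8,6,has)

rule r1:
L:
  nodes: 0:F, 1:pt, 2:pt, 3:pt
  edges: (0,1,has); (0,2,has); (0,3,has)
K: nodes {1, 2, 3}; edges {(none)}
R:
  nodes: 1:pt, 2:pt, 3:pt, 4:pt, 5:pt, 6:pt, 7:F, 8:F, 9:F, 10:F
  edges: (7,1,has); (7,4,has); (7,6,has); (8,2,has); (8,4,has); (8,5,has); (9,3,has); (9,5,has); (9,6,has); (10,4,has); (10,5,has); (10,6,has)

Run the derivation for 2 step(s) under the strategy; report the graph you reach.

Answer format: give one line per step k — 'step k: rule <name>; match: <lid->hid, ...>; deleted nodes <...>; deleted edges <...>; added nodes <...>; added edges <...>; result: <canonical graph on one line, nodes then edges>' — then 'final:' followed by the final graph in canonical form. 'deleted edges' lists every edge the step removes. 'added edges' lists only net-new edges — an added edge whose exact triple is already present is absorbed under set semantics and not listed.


step 1: rule r1; match: 0->8, 1->0, 2->5, 3->6; deleted nodes 8; deleted edges (8,0,has); (8,5,has); (8,6,has); added nodes 9, 10, 11, 12, 13, 14, 15; added edges (12,0,has); (12,9,has); (12,11,has); (13,5,has); (13,9,has); (13,10,has); (14,6,has); (14,10,has); (14,11,has); (15,9,has); (15,10,has); (15,11,has); result: nodes: 0:pt, 1:pt, 2:pt, 3:pt, 5:pt, 6:pt, 7:F, 9:pt, 10:pt, 11:pt, 12:F, 13:F, 14:F, 15:F edges: (7,0,has); (7,0,hask); (7,1,has); (7,3,has); (12,0,has); (12,9,has); (12,11,has); (13,5,has); (13,9,has); (13,10,has); (14,6,has); (14,10,has); (14,11,has); (15,9,has); (15,10,has); (15,11,has)
step 2: rule r1; match: 0->12, 1->0, 2->9, 3->11; deleted nodes 12; deleted edges (12,0,has); (12,9,has); (12,11,has); added nodes 16, 17, 18, 19, 20, 21, 22; added edges (19,0,has); (19,16,has); (19,18,has); (20,9,has); (20,16,has); (20,17,has); (21,11,has); (21,17,has); (21,18,has); (22,16,has); (22,17,has); (22,18,has); result: nodes: 0:pt, 1:pt, 2:pt, 3:pt, 5:pt, 6:pt, 7:F, 9:pt, 10:pt, 11:pt, 13:F, 14:F, 15:F, 16:pt, 17:pt, 18:pt, 19:F, 20:F, 21:F, 22:F edges: (7,0,has); (7,0,hask); (7,1,has); (7,3,has); (13,5,has); (13,9,has); (13,10,has); (14,6,has); (14,10,has); (14,11,has); (15,9,has); (15,10,has); (15,11,has); (19,0,has); (19,16,has); (19,18,has); (20,9,has); (20,16,has); (20,17,has); (21,11,has); (21,17,has); (21,18,has); (22,16,has); (22,17,has); (22,18,has)
final:
nodes: 0:pt, 1:pt, 2:pt, 3:pt, 5:pt, 6:pt, 7:F, 9:pt, 10:pt, 11:pt, 13:F, 14:F, 15:F, 16:pt, 17:pt, 18:pt, 19:F, 20:F, 21:F, 22:F
edges: (7,0,has); (7,0,hask); (7,1,has); (7,3,has); (13,5,has); (13,9,has); (13,10,has); (14,6,has); (14,10,has); (14,11,has); (15,9,has); (15,10,has); (15,11,has); (19,0,has); (19,16,has); (19,18,has); (20,9,has); (20,16,has); (20,17,has); (21,11,has); (21,17,has); (21,18,has); (22,16,has); (22,17,has); (22,18,has)


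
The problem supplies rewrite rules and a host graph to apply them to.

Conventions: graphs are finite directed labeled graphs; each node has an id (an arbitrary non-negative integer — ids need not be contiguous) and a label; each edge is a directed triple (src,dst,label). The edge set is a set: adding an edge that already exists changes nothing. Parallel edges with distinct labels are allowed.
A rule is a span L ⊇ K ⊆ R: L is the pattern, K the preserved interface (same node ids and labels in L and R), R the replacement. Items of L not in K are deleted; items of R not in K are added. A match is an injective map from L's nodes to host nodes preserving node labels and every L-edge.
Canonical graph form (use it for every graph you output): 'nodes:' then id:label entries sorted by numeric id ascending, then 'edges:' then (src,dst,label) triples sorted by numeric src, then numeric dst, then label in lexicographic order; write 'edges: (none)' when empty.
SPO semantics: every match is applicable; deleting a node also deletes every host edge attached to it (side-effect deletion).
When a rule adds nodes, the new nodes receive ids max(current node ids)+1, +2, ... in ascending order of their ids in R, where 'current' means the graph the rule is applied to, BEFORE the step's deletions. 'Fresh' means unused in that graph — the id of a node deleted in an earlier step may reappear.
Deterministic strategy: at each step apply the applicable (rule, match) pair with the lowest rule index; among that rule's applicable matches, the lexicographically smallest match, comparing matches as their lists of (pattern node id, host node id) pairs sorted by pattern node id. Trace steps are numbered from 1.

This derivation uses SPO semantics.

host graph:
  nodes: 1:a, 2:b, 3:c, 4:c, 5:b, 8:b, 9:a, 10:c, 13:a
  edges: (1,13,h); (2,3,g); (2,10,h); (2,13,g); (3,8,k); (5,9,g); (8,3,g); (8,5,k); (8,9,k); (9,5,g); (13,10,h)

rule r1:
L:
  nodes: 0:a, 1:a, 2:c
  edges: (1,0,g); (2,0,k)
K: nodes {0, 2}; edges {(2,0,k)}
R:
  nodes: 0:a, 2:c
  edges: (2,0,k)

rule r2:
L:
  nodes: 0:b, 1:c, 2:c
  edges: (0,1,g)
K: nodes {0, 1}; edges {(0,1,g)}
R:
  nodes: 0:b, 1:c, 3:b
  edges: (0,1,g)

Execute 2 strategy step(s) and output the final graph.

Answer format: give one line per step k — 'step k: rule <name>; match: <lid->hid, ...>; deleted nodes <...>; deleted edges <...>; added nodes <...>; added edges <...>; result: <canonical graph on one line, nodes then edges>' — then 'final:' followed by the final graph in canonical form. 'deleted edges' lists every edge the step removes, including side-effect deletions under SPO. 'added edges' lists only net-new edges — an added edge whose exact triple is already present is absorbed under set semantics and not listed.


step 1: rule r2; match: 0->2, 1->3, 2->4; deleted nodes 4; deleted edges (none); added nodes 14; added edges (none); result: nodes: 1:a, 2:b, 3:c, 5:b, 8:b, 9:a, 10:c, 13:a, 14:b edges: (1,13,h); (2,3,g); (2,10,h); (2,13,g); (3,8,k); (5,9,g); (8,3,g); (8,5,k); (8,9,k); (9,5,g); (13,10,h)
step 2: rule r2; match: 0->2, 1->3, 2->10; deleted nodes 10; deleted edges (2,10,h); (13,10,h); added nodes 15; added edges (none); result: nodes: 1:a, 2:b, 3:c, 5:b, 8:b, 9:a, 13:a, 14:b, 15:b edges: (1,13,h); (2,3,g); (2,13,g); (3,8,k); (5,9,g); (8,3,g); (8,5,k); (8,9,k); (9,5,g)
final:
nodes: 1:a, 2:b, 3:c, 5:b, 8:b, 9:a, 13:a, 14:b, 15:b
edges: (1,13,h); (2,3,g); (2,13,g); (3,8,k); (5,9,g); (8,3,g); (8,5,k); (8,9,k); (9,5,g)


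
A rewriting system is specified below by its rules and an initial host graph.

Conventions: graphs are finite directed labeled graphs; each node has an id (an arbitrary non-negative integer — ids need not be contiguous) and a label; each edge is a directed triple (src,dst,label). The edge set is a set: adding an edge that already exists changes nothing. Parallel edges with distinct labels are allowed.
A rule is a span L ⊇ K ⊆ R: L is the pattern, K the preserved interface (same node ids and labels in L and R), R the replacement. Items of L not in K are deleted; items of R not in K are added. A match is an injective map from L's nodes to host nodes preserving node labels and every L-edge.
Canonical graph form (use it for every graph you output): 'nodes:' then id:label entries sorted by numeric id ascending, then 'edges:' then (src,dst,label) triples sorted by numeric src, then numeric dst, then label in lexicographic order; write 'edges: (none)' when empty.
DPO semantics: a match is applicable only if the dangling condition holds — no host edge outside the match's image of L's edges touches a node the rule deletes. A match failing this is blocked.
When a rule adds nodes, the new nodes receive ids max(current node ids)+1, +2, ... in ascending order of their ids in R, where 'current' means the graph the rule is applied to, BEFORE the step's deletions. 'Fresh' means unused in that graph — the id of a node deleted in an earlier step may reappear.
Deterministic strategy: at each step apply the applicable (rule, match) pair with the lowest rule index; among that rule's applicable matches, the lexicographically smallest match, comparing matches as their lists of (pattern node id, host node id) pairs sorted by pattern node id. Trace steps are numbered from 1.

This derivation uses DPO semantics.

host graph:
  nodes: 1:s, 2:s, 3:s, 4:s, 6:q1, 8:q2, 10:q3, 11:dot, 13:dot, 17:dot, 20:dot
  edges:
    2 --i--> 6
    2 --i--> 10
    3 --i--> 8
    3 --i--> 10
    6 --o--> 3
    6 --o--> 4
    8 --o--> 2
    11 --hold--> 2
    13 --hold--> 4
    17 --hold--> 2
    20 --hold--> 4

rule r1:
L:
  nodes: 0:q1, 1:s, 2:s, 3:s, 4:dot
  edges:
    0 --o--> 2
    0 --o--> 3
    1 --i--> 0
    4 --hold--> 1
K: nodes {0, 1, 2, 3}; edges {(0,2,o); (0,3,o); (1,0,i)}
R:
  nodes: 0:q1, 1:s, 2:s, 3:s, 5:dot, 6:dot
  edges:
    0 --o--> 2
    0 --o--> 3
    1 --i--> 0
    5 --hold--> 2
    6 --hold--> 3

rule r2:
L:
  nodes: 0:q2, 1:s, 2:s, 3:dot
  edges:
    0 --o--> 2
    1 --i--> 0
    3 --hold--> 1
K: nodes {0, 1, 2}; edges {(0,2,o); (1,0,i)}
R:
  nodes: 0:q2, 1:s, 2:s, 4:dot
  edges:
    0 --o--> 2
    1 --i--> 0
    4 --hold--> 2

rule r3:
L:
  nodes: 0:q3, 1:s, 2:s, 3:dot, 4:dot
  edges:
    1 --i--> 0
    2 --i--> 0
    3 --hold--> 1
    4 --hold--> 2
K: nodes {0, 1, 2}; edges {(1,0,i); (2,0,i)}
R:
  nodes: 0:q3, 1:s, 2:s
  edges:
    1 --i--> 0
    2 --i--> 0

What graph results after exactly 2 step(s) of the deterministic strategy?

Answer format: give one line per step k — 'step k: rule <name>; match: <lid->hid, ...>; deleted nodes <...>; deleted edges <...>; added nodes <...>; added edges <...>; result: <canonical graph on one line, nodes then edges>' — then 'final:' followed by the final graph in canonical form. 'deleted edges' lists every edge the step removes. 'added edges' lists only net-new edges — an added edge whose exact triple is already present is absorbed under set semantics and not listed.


step 1: rule r1; match: 0->6, 1->2, 2->3, 3->4, 4->11; deleted nodes 11; deleted edges (11,2,hold); added nodes 21, 22; added edges (21,3,hold); (22,4,hold); result: nodes: 1:s, 2:s, 3:s, 4:s, 6:q1, 8:q2, 10:q3, 13:dot, 17:dot, 20:dot, 21:dot, 22:dot edges: (2,6,i); (2,10,i); (3,8,i); (3,10,i); (6,3,o); (6,4,o); (8,2,o); (13,4,hold); (17,2,hold); (20,4,hold); (21,3,hold); (22,4,hold)
step 2: rule r1; match: 0->6, 1->2, 2->3, 3->4, 4->17; deleted nodes 17; deleted edges (17,2,hold); added nodes 23, 24; added edges (23,3,hold); (24,4,hold); result: nodes: 1:s, 2:s, 3:s, 4:s, 6:q1, 8:q2, 10:q3, 13:dot, 20:dot, 21:dot, 22:dot, 23:dot, 24:dot edges: (2,6,i); (2,10,i); (3,8,i); (3,10,i); (6,3,o); (6,4,o); (8,2,o); (13,4,hold); (20,4,hold); (21,3,hold); (22,4,hold); (23,3,hold); (24,4,hold)
final:
nodes: 1:s, 2:s, 3:s, 4:s, 6:q1, 8:q2, 10:q3, 13:dot, 20:dot, 21:dot, 22:dot, 23:dot, 24:dot
edges: (2,6,i); (2,10,i); (3,8,i); (3,10,i); (6,3,o); (6,4,o); (8,2,o); (13,4,hold); (20,4,hold); (21,3,hold); (22,4,hold); (23,3,hold); (24,4,hold)


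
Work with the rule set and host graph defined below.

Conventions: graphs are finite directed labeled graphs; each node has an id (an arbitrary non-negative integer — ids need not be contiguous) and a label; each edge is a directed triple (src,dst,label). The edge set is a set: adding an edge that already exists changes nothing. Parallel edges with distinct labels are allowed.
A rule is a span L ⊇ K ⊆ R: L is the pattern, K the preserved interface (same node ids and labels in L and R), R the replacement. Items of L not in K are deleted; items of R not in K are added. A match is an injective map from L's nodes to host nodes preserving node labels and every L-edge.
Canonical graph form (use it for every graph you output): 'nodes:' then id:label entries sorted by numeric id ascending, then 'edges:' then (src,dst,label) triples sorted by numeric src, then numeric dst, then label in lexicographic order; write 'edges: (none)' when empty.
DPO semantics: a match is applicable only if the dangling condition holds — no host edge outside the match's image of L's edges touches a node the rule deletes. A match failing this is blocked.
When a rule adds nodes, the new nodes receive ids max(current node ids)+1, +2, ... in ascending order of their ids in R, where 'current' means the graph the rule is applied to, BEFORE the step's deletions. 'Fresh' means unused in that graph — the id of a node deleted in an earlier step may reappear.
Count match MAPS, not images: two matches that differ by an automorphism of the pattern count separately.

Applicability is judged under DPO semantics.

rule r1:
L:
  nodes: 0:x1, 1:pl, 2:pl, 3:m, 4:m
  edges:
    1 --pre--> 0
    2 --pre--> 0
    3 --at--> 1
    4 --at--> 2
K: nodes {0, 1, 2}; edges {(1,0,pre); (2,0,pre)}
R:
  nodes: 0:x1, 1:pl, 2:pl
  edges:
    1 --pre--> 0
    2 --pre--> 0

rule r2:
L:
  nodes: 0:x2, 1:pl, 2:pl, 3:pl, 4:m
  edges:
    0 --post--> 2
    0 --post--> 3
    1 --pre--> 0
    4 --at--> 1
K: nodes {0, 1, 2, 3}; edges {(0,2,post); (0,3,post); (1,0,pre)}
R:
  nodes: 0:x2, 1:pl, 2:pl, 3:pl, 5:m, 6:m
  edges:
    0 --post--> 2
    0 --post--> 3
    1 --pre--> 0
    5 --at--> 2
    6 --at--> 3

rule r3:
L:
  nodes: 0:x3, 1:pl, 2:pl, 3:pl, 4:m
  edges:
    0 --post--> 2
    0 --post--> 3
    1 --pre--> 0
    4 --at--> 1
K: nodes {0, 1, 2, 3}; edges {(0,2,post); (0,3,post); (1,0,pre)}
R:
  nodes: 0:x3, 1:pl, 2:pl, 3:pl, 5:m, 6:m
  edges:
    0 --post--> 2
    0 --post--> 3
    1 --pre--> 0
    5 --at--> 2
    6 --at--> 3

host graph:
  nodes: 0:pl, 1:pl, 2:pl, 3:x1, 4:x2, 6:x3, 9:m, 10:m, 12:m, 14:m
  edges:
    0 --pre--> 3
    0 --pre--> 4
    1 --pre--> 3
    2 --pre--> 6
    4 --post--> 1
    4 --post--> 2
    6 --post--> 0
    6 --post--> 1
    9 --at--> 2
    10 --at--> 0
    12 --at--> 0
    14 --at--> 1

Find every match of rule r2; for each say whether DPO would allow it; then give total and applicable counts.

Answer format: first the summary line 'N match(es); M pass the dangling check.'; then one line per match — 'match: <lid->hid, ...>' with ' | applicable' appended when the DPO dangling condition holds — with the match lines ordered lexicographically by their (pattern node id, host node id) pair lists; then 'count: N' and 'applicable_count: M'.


4 match(es); 4 pass the dangling check.
match: 0->4, 1->0, 2->1, 3->2, 4->10 | applicable
match: 0->4, 1->0, 2->1, 3->2, 4->12 | applicable
match: 0->4, 1->0, 2->2, 3->1, 4->10 | applicable
match: 0->4, 1->0, 2->2, 3->1, 4->12 | applicable
count: 4
applicable_count: 4


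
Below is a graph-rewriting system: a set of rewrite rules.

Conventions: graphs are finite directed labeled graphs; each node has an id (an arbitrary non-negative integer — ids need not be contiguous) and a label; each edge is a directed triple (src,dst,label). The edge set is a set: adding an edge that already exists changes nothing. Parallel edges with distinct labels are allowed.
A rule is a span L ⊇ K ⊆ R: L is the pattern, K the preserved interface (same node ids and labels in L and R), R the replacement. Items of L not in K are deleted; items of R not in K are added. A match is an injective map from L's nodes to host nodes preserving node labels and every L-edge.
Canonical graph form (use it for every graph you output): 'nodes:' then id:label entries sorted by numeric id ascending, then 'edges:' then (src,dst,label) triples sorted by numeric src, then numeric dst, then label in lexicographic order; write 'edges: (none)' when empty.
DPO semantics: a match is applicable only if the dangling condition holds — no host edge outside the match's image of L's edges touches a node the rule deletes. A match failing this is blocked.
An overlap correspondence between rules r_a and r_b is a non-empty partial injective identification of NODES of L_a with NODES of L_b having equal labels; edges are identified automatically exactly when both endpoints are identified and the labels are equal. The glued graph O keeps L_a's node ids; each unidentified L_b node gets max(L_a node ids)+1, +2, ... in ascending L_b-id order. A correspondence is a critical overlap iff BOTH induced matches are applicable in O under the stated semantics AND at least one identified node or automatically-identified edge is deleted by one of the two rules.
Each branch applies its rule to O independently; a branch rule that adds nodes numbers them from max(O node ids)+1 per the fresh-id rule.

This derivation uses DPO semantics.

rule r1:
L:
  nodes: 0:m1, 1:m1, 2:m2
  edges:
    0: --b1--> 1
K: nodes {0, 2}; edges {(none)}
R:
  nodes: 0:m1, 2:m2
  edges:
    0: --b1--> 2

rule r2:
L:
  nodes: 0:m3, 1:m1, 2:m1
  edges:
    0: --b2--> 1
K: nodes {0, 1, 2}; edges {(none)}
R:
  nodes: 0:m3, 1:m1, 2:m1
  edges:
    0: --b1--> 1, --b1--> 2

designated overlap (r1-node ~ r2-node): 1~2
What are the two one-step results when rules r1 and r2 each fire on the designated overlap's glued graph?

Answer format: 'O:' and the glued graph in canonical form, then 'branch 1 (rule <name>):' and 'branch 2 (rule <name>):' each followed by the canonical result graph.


O:
nodes: 0:m1, 1:m1, 2:m2, 3:m3, 4:m1
edges: (0,1,b1); (3,4,b2)
branch 1 (rule r1):
nodes: 0:m1, 2:m2, 3:m3, 4:m1
edges: (0,2,b1); (3,4,b2)
branch 2 (rule r2):
nodes: 0:m1, 1:m1, 2:m2, 3:m3, 4:m1
edges: (0,1,b1); (3,1,b1); (3,4,b1)


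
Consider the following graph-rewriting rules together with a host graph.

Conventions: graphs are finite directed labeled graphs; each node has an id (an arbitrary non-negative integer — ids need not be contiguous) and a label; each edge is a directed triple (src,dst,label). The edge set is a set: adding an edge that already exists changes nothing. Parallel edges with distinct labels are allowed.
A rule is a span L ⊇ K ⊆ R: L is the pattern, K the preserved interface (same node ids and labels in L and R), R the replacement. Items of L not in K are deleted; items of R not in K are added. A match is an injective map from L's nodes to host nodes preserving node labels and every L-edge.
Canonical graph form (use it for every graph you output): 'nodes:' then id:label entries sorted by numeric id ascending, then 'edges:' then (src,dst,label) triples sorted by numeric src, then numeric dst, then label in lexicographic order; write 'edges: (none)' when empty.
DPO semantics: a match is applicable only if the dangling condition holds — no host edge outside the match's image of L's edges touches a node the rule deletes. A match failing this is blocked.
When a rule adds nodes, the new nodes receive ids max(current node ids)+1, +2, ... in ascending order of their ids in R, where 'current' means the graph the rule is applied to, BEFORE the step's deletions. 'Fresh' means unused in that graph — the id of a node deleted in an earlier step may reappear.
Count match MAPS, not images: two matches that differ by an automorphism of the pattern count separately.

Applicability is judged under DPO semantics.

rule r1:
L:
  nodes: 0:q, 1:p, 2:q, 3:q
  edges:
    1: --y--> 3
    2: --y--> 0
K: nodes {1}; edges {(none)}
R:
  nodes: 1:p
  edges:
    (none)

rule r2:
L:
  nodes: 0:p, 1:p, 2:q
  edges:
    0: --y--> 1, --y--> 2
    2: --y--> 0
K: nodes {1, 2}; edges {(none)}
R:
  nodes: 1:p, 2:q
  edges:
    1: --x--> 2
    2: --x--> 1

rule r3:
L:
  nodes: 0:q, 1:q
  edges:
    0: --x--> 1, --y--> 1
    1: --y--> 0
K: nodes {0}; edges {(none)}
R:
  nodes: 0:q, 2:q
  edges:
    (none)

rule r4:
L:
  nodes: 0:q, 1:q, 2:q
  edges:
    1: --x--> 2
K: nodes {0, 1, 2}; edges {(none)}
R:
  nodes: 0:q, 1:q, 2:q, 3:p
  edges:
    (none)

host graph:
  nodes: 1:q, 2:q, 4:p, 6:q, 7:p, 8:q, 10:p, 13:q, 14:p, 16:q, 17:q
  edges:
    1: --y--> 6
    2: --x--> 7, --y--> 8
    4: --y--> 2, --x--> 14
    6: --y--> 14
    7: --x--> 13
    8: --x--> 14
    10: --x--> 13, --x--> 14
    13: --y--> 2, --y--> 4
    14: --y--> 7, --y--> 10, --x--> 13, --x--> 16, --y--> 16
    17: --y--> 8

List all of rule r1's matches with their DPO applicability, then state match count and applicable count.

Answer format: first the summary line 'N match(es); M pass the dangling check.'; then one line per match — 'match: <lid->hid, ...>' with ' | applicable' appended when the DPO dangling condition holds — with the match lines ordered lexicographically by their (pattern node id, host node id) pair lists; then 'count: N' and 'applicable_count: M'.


6 match(es); 0 pass the dangling check.
match: 0->2, 1->14, 2->13, 3->16
match: 0->6, 1->4, 2->1, 3->2
match: 0->6, 1->14, 2->1, 3->16
match: 0->8, 1->4, 2->17, 3->2
match: 0->8, 1->14, 2->2, 3->16
match: 0->8, 1->14, 2->17, 3->16
count: 6
applicable_count: 0


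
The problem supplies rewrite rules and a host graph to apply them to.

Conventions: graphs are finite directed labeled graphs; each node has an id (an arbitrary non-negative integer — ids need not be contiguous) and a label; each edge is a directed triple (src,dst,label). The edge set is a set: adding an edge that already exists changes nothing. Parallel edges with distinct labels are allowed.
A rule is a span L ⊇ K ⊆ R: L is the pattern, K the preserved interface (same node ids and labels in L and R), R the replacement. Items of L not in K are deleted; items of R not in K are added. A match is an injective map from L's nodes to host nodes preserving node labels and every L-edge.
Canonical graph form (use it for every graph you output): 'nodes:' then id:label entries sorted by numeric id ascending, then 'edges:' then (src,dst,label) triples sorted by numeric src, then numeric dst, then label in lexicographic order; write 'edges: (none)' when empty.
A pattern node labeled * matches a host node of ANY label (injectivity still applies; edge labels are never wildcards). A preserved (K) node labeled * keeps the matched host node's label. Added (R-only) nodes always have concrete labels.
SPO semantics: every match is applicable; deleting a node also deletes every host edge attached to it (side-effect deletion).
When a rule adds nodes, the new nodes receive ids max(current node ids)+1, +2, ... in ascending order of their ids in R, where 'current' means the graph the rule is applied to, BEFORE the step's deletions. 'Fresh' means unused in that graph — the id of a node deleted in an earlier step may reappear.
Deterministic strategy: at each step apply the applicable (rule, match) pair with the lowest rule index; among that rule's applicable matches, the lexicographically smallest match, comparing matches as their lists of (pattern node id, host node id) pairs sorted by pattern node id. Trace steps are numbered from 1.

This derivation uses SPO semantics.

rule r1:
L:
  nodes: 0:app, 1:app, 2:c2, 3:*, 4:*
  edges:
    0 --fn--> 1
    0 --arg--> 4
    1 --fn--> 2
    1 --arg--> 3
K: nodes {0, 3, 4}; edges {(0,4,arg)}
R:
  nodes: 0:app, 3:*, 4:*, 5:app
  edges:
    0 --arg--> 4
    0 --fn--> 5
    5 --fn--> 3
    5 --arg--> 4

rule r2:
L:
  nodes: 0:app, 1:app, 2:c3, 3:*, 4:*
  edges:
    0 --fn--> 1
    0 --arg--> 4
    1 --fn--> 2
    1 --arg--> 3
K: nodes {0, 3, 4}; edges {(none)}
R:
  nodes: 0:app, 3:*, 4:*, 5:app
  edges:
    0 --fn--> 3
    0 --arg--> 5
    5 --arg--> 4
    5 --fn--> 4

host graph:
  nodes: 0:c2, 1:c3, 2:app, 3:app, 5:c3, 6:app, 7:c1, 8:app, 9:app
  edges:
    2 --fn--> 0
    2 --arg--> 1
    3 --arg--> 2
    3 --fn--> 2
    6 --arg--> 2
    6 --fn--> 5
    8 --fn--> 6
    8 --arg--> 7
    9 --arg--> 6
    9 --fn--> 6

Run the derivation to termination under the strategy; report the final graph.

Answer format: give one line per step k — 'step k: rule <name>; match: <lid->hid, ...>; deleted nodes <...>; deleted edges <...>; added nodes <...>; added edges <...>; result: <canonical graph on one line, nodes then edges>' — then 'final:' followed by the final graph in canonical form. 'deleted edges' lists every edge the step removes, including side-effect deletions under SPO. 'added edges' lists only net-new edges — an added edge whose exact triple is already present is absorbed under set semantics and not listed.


step 1: rule r2; match: 0->8, 1->6, 2->5, 3->2, 4->7; deleted nodes 5, 6; deleted edges (6,2,arg); (6,5,fn); (8,6,fn); (8,7,arg); (9,6,arg); (9,6,fn); added nodes 10; added edges (8,2,fn); (8,10,arg); (10,7,arg); (10,7,fn); result: nodes: 0:c2, 1:c3, 2:app, 3:app, 7:c1, 8:app, 9:app, 10:app edges: (2,0,fn); (2,1,arg); (3,2,arg); (3,2,fn); (8,2,fn); (8,10,arg); (10,7,arg); (10,7,fn)
step 2: rule r1; match: 0->8, 1->2, 2->0, 3->1, 4->10; deleted nodes 0, 2; deleted edges (2,0,fn); (2,1,arg); (3,2,arg); (3,2,fn); (8,2,fn); added nodes 11; added edges (8,11,fn); (11,1,fn); (11,10,arg); result: nodes: 1:c3, 3:app, 7:c1, 8:app, 9:app, 10:app, 11:app edges: (8,10,arg); (8,11,fn); (10,7,arg); (10,7,fn); (11,1,fn); (11,10,arg)
final:
nodes: 1:c3, 3:app, 7:c1, 8:app, 9:app, 10:app, 11:app
edges: (8,10,arg); (8,11,fn); (10,7,arg); (10,7,fn); (11,1,fn); (11,10,arg)


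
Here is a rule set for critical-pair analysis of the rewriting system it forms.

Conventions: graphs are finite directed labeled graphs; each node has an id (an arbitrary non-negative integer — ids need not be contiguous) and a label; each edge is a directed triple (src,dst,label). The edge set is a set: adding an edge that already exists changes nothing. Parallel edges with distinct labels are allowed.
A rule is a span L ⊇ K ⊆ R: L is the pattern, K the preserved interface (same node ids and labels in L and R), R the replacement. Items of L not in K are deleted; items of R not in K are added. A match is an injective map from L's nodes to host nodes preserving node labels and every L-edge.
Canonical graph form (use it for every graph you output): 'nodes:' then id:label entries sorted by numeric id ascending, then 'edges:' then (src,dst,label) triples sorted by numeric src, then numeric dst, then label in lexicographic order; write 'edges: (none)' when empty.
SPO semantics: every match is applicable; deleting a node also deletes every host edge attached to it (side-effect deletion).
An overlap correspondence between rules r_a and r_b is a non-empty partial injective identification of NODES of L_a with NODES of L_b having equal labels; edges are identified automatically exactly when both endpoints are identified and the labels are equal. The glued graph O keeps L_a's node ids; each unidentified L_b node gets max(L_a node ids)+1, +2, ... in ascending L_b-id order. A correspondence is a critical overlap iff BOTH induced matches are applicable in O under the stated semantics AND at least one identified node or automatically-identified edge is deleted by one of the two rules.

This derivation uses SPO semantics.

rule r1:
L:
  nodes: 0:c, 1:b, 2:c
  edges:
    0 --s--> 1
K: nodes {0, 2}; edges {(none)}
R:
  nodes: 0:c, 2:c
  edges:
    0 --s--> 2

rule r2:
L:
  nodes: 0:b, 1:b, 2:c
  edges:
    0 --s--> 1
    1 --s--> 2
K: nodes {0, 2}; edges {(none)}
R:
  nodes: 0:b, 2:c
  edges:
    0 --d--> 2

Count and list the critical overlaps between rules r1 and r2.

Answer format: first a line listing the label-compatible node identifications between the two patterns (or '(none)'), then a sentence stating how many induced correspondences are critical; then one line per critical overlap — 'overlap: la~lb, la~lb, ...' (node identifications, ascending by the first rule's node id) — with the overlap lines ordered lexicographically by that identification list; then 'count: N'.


label-compatible node identifications between L(r1) and L(r2): 0~2, 1~0, 1~1, 2~2
6 of the induced correspondences are critical overlaps of r1 and r2.
overlap: 0~2, 1~0
overlap: 0~2, 1~1
overlap: 1~0
overlap: 1~0, 2~2
overlap: 1~1
overlap: 1~1, 2~2
count: 6


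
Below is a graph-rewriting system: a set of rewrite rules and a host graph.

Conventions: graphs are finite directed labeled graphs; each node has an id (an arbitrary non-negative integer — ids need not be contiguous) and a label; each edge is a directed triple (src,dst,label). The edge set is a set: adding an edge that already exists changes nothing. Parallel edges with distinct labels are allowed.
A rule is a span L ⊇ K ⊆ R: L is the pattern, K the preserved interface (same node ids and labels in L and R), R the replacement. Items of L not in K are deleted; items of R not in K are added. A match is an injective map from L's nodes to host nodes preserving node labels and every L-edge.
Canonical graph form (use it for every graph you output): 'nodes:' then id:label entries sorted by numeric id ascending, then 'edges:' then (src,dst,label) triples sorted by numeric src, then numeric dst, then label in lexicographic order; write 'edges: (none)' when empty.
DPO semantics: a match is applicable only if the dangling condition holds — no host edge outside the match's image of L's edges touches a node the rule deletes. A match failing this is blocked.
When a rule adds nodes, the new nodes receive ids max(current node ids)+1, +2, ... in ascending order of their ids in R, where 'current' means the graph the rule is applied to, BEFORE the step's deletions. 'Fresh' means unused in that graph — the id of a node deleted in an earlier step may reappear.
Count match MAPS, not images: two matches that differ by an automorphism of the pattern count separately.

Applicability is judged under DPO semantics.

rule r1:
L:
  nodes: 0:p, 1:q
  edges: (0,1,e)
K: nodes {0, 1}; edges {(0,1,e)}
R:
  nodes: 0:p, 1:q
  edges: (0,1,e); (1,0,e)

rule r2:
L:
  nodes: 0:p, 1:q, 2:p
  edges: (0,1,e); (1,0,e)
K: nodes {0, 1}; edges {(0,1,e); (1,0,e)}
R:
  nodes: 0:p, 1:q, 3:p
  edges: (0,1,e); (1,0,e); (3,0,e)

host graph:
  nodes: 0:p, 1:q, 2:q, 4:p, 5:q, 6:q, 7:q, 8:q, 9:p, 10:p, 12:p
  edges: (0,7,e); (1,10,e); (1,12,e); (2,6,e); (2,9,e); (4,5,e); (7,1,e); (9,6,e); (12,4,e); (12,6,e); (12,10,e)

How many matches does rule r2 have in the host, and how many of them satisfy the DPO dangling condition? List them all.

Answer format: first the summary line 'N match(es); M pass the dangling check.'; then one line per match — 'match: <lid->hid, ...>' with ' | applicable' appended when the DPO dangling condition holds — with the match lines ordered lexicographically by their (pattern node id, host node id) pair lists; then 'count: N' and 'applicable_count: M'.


0 match(es); 0 pass the dangling check.
count: 0
applicable_count: 0


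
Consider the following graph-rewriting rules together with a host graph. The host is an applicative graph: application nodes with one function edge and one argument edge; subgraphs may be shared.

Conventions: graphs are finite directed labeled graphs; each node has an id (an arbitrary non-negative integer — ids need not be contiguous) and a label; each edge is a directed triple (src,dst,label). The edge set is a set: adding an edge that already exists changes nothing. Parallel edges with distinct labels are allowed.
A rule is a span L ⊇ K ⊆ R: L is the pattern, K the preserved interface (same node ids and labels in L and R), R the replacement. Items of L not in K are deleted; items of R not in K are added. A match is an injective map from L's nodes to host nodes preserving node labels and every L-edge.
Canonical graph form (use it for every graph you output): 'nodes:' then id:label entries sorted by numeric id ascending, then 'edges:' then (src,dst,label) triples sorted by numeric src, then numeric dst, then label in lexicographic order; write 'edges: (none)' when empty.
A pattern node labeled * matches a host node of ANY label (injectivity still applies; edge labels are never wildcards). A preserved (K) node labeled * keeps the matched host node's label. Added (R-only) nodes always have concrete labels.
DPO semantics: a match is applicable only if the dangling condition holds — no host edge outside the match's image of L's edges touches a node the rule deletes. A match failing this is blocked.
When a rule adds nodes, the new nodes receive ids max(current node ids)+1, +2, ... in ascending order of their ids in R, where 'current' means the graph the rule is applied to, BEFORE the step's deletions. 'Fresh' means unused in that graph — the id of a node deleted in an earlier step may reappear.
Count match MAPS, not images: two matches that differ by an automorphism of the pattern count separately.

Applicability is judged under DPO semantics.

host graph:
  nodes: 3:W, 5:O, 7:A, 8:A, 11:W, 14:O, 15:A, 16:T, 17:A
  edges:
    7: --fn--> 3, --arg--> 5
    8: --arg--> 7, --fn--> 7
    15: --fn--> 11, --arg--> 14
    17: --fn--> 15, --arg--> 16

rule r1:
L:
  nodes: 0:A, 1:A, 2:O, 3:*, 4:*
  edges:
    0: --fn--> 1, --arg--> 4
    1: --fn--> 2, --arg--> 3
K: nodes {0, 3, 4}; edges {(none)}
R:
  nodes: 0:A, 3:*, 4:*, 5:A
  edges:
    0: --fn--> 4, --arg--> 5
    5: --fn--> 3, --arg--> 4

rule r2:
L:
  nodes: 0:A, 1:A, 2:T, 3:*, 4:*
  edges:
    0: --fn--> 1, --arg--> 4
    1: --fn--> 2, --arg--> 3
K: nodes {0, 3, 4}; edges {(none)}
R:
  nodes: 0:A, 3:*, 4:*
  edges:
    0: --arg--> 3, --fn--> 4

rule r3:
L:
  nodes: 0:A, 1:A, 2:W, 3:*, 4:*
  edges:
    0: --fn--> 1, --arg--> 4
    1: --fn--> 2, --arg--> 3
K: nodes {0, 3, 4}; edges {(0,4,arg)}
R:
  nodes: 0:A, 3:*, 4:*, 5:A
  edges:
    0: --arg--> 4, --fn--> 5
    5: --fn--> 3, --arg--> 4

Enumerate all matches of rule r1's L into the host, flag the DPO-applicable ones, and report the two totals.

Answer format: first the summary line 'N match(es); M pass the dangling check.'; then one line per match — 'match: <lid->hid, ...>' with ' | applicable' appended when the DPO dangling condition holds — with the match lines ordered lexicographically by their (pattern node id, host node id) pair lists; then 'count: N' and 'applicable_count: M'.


0 match(es); 0 pass the dangling check.
count: 0
applicable_count: 0


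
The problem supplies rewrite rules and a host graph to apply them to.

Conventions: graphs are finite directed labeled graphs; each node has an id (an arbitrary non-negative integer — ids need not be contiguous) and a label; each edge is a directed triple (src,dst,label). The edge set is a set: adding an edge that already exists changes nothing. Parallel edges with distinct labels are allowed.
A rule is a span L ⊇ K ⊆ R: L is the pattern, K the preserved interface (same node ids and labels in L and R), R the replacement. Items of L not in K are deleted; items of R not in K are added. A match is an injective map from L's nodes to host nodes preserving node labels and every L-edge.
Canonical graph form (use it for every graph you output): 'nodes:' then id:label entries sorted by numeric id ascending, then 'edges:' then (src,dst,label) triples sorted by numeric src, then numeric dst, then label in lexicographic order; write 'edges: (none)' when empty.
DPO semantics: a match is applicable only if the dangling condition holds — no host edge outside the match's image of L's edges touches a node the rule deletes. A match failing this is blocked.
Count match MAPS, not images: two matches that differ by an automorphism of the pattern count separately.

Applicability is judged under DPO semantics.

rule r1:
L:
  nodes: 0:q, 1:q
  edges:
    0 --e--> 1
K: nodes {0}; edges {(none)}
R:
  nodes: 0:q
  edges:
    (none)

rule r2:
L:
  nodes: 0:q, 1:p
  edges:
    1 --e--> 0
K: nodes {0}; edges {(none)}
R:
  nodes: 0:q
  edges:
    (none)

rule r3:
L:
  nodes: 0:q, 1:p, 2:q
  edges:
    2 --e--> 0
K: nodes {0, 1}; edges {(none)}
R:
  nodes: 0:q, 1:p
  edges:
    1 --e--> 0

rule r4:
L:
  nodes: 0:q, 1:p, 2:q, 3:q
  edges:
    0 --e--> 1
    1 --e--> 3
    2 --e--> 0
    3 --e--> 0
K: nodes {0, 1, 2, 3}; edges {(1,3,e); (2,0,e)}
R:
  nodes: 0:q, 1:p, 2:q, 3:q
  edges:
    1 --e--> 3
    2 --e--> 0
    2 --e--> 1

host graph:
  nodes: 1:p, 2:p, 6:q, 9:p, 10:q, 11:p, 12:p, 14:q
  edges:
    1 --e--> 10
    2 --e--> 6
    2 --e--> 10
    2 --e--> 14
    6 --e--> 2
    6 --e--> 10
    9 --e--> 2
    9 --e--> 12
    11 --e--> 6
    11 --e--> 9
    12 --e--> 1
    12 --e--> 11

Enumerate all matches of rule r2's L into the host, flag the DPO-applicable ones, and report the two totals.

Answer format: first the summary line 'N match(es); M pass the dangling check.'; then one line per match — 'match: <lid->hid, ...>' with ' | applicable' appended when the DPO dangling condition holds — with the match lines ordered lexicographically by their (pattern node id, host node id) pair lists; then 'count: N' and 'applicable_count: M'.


5 match(es); 0 pass the dangling check.
match: 0->6, 1->2
match: 0->6, 1->11
match: 0->10, 1->1
match: 0->10, 1->2
match: 0->14, 1->2
count: 5
applicable_count: 0


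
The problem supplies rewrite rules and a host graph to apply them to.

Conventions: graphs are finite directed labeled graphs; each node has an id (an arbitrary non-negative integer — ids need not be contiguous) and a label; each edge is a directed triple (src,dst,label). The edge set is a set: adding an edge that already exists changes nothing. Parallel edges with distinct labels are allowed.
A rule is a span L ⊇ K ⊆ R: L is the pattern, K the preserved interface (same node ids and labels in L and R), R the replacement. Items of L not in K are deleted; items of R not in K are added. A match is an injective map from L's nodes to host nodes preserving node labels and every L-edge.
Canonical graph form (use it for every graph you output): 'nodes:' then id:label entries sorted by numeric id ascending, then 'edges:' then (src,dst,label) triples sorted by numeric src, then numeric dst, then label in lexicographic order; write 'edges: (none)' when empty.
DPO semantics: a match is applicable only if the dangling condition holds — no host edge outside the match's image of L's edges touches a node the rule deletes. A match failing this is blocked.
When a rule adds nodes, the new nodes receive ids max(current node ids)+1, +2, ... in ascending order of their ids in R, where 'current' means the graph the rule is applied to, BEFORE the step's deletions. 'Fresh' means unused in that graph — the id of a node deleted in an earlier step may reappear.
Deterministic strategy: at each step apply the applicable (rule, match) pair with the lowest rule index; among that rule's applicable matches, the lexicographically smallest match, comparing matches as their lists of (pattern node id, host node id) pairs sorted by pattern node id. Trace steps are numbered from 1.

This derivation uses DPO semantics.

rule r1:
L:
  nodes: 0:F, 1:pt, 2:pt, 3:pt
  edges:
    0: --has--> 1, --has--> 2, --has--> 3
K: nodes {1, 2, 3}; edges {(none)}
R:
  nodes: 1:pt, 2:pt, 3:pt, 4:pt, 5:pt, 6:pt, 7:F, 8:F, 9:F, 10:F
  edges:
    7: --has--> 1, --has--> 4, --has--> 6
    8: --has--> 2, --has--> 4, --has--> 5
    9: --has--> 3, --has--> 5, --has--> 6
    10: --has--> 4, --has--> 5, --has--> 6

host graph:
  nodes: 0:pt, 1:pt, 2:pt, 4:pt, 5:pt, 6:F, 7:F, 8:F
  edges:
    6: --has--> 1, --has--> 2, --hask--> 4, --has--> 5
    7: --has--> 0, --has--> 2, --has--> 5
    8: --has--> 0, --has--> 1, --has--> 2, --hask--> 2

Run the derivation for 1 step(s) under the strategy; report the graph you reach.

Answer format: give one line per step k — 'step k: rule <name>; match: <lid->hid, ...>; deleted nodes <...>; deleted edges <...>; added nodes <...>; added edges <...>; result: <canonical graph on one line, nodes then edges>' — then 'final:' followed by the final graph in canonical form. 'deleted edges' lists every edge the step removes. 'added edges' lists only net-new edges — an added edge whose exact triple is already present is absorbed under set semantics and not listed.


step 1: rule r1; match: 0->7, 1->0, 2->2, 3->5; deleted nodes 7; deleted edges (7,0,has); (7,2,has); (7,5,has); added nodes 9, 10, 11, 12, 13, 14, 15; added edges (12,0,has); (12,9,has); (12,11,has); (13,2,has); (13,9,has); (13,10,has); (14,5,has); (14,10,has); (14,11,has); (15,9,has); (15,10,has); (15,11,has); result: nodes: 0:pt, 1:pt, 2:pt, 4:pt, 5:pt, 6:F, 8:F, 9:pt, 10:pt, 11:pt, 12:F, 13:F, 14:F, 15:F edges: (6,1,has); (6,2,has); (6,4,hask); (6,5,has); (8,0,has); (8,1,has); (8,2,has); (8,2,hask); (12,0,has); (12,9,has); (12,11,has); (13,2,has); (13,9,has); (13,10,has); (14,5,has); (14,10,has); (14,11,has); (15,9,has); (15,10,has); (15,11,has)
final:
nodes: 0:pt, 1:pt, 2:pt, 4:pt, 5:pt, 6:F, 8:F, 9:pt, 10:pt, 11:pt, 12:F, 13:F, 14:F, 15:F
edges: (6,1,has); (6,2,has); (6,4,hask); (6,5,has); (8,0,has); (8,1,has); (8,2,has); (8,2,hask); (12,0,has); (12,9,has); (12,11,has); (13,2,has); (13,9,has); (13,10,has); (14,5,has); (14,10,has); (14,11,has); (15,9,has); (15,10,has); (15,11,has)
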